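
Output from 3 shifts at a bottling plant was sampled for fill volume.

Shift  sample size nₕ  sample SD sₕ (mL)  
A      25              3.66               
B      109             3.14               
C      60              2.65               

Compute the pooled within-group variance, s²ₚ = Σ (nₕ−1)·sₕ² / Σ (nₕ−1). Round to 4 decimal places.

A: (25−1)·3.66² = 24·13.3956 = 321.4944
B: (109−1)·3.14² = 108·9.8596 = 1064.8368
C: (60−1)·2.65² = 59·7.0225 = 414.3275
Numerator = 1800.6587; denominator = Σ(nₕ−1) = 191.
s²ₚ = 1800.6587/191 = 9.427532... → 9.4275.

9.4275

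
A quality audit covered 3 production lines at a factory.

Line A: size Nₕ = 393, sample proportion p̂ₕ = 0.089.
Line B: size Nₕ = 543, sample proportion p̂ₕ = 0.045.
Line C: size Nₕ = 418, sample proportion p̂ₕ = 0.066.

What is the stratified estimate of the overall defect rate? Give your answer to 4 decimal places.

Wₕ = Nₕ/N with N = 1354: 0.2903, 0.4010, 0.3087.
p̂_st = 0.2903·0.089 + 0.4010·0.045 + 0.3087·0.066 ≈ 0.064254... → 0.0643.

0.0643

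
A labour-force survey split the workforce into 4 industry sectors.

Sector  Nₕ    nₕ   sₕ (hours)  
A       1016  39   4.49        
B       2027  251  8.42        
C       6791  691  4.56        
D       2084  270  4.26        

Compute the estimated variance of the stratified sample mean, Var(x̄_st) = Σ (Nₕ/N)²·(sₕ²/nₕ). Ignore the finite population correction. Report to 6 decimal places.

N = 11918; Wₕ = Nₕ/N.
sector A: (1016/11918)²·4.49²/39 = 0.003756719
sector B: (2027/11918)²·8.42²/251 = 0.008170548
sector C: (6791/11918)²·4.56²/691 = 0.009770400
sector D: (2084/11918)²·4.26²/270 = 0.002055153
Sum = 0.023752820 → 0.023753.

0.023753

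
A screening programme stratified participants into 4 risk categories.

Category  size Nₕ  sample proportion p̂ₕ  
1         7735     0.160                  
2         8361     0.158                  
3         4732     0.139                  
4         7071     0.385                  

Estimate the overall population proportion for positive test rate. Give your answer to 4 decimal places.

0.2129

Wₕ = Nₕ/N with N = 27899: 0.2773, 0.2997, 0.1696, 0.2534.
p̂_st = 0.2773·0.160 + 0.2997·0.158 + 0.1696·0.139 + 0.2534·0.385 ≈ 0.212865... → 0.2129.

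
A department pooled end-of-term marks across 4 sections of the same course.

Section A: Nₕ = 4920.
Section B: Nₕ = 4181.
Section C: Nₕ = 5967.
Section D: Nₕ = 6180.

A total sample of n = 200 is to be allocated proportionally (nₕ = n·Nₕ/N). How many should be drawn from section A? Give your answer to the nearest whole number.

46

Share of section A = 4920/21248 = 0.23155.
Allocate 200 × 0.23155 = 46.310... → 46.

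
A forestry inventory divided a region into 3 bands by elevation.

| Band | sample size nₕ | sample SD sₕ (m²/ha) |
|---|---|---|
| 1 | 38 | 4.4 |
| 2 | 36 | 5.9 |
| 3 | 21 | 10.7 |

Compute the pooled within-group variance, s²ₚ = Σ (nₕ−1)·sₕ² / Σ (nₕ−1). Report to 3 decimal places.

45.918

Degrees of freedom: 37 + 35 + 20 = 92.
Σ(nₕ−1)sₕ² = 37·19.36 + 35·34.81 + 20·114.49 = 4224.47.
s²ₚ = 4224.47 / 92 = 45.91815... → 45.918.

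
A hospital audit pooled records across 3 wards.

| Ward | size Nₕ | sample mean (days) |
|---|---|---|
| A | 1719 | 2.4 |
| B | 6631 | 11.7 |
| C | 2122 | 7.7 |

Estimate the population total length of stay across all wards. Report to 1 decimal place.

98047.7

A: 1719·2.4 = 4125.6
B: 6631·11.7 = 77582.7
C: 2122·7.7 = 16339.4
τ̂ = Σ Nₕx̄ₕ = 98047.7.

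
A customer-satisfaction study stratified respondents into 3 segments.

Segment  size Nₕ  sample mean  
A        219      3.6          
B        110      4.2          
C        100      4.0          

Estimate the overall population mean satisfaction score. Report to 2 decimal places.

3.85

x̄_st = (Σ Nₕx̄ₕ) / (Σ Nₕ) = (219·3.6 + 110·4.2 + 100·4.0) / 429
= 1650.4 / 429 = 3.8471... → 3.85.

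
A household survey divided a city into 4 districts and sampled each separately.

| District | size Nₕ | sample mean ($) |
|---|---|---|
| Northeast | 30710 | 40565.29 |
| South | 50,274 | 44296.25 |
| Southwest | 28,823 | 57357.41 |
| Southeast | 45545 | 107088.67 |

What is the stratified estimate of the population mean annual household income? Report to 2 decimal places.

x̄_st = (Σ Nₕx̄ₕ) / (Σ Nₕ) = (30710·40565.29 + 50274·44296.25 + 28823·57357.41 + 45545·107088.67) / 155352
= 10003275831.98 / 155352 = 64391.0335... → 64391.03.

64391.03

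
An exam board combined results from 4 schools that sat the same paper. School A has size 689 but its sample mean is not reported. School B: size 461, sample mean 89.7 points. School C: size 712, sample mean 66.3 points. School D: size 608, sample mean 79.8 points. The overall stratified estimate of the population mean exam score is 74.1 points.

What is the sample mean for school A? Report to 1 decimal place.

Σ Nₕx̄ₕ = N·μ, so 689·x̄_A = 2470·74.1 − (461·89.7 + 712·66.3 + 608·79.8).
= 183027 − 137075.7 = 45951.3.
x̄_A = 45951.3 / 689 = 66.693... → 66.7.

66.7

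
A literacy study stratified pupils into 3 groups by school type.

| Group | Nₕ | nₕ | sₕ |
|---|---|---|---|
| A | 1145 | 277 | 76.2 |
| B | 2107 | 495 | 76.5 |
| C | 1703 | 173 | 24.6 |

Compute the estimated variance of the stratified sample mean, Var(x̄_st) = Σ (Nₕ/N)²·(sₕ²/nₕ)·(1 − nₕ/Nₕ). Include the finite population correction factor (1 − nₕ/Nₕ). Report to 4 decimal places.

2.8553

N = 4955. Term for each stratum: Wₕ²sₕ²/nₕ·(1−nₕ/Nₕ).
Var(x̄_st) = 0.8485317 + 1.6355353 + 0.3712298 = 2.8552968 → 2.8553.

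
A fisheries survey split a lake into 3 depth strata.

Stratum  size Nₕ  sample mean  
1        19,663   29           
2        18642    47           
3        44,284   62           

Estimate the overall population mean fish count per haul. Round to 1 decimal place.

N = 82589; weights Wₕ = Nₕ/N = (0.2381, 0.2257, 0.5362).
x̄_st = Σ Wₕ·x̄ₕ = 0.2381·29 + 0.2257·47 + 0.5362·62 ≈ 50.757...
→ 50.8.

50.8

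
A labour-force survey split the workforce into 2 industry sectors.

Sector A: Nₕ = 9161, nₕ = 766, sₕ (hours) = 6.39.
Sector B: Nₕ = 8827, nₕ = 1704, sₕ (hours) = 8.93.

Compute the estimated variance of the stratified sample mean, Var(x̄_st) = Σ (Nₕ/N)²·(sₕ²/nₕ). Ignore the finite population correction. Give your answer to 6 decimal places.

N = 17988. Term for each stratum: Wₕ²sₕ²/nₕ.
Var(x̄_st) = 0.013825885 + 0.011269219 = 0.025095105 → 0.025095.

0.025095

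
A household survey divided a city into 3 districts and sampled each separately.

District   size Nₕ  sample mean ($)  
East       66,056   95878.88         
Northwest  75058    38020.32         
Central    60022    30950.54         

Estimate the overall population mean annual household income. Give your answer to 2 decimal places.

54912.19

x̄_st = (Σ Nₕx̄ₕ) / (Σ Nₕ) = (66056·95878.88 + 75058·38020.32 + 60022·30950.54) / 201136
= 11044817787.72 / 201136 = 54912.1877... → 54912.19.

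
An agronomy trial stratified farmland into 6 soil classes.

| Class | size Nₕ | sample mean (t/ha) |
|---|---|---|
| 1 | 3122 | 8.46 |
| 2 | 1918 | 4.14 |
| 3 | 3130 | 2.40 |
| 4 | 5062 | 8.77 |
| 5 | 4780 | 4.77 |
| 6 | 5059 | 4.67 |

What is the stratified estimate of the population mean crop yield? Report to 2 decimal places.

N = 23071; weights Wₕ = Nₕ/N = (0.1353, 0.0831, 0.1357, 0.2194, 0.2072, 0.2193).
x̄_st = Σ Wₕ·x̄ₕ = 0.1353·8.46 + 0.0831·4.14 + 0.1357·2.40 + 0.2194·8.77 + 0.2072·4.77 + 0.2193·4.67 ≈ 5.7511...
→ 5.75.

5.75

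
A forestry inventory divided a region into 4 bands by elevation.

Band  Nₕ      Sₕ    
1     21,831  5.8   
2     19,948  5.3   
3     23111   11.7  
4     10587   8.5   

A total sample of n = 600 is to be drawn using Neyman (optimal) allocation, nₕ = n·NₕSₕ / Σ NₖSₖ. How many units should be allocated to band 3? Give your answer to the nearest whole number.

1: NₕSₕ = 21831·5.8 = 126619.8
2: NₕSₕ = 19948·5.3 = 105724.4
3: NₕSₕ = 23111·11.7 = 270398.7
4: NₕSₕ = 10587·8.5 = 89989.5
Σ NₕSₕ = 592732.4.
n_3 = 600·270398.7/592732.4 = 273.714... → 274.

274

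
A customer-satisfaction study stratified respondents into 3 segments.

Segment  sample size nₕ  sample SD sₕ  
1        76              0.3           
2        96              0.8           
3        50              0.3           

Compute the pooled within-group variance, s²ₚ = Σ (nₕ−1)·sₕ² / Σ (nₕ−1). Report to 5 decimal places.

1: (76−1)·0.3² = 75·0.09 = 6.75
2: (96−1)·0.8² = 95·0.64 = 60.8
3: (50−1)·0.3² = 49·0.09 = 4.41
Numerator = 71.96; denominator = Σ(nₕ−1) = 219.
s²ₚ = 71.96/219 = 0.3285845... → 0.32858.

0.32858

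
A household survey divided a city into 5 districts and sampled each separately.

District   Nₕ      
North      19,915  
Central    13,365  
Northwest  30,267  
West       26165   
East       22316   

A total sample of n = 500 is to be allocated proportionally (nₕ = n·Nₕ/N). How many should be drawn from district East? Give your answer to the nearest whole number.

100

N = 19915 + 13365 + 30267 + 26165 + 22316 = 112028.
n_East = 500·22316/112028 = 99.600... → 100.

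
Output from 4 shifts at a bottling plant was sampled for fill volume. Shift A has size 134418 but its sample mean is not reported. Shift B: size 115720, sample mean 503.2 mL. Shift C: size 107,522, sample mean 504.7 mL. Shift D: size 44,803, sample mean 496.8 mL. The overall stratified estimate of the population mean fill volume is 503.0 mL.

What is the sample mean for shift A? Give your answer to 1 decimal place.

503.5

N = 134418 + 115720 + 107522 + 44803 = 402463.
Overall total = μ·N = 503.0·402463 = 202438889.
Subtract the known strata: 115720·503.2 + 107522·504.7 + 44803·496.8 = 134754787.8.
Remaining total for shift A: 202438889 − 134754787.8 = 67684101.2.
Divide by its size: 67684101.2 / 134418 = 503.535... → 503.5.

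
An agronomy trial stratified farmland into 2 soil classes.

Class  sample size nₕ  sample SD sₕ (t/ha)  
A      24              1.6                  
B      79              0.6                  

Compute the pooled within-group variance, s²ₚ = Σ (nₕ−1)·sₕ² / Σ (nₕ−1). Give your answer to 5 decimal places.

0.86099

A: (24−1)·1.6² = 23·2.56 = 58.88
B: (79−1)·0.6² = 78·0.36 = 28.08
Numerator = 86.96; denominator = Σ(nₕ−1) = 101.
s²ₚ = 86.96/101 = 0.8609901... → 0.86099.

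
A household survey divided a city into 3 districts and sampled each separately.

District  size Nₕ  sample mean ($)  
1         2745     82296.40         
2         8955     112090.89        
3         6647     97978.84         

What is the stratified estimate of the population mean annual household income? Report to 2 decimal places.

N = 18347; weights Wₕ = Nₕ/N = (0.1496, 0.4881, 0.3623).
x̄_st = Σ Wₕ·x̄ₕ = 0.1496·82296.40 + 0.4881·112090.89 + 0.3623·97978.84 ≈ 102520.4604...
→ 102520.46.

102520.46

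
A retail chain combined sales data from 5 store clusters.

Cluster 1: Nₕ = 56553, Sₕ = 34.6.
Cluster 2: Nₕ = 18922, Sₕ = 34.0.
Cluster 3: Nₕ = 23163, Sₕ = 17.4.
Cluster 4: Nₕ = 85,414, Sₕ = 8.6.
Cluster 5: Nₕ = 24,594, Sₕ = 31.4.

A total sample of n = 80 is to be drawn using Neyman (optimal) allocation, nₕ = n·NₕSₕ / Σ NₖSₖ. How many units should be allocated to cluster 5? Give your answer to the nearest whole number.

Σ NₕSₕ = 56553·34.6 + 18922·34.0 + 23163·17.4 + 85414·8.6 + 24594·31.4 = 4509930.
Share for 5: 772251.6/4509930 = 0.17123.
n_5 = 80 × 0.17123 = 13.699... → 14.

14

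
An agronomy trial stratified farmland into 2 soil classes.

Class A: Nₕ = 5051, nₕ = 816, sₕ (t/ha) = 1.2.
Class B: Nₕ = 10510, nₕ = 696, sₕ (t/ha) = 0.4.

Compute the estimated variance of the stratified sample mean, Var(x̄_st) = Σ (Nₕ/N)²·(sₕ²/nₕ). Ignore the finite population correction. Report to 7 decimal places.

N = 15561; Wₕ = Nₕ/N.
class A: (5051/15561)²·1.2²/816 = 0.0001859311
class B: (10510/15561)²·0.4²/696 = 0.0001048676
Sum = 0.0002907987 → 0.0002908.

0.0002908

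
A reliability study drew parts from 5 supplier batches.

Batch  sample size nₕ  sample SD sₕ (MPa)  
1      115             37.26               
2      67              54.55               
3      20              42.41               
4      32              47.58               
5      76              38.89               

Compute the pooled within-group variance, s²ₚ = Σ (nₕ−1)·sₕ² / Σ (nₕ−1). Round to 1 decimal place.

1876.9

1: (115−1)·37.26² = 114·1388.3076 = 158267.0664
2: (67−1)·54.55² = 66·2975.7025 = 196396.365
3: (20−1)·42.41² = 19·1798.6081 = 34173.5539
4: (32−1)·47.58² = 31·2263.8564 = 70179.5484
5: (76−1)·38.89² = 75·1512.4321 = 113432.4075
Numerator = 572448.9412; denominator = Σ(nₕ−1) = 305.
s²ₚ = 572448.9412/305 = 1876.882... → 1876.9.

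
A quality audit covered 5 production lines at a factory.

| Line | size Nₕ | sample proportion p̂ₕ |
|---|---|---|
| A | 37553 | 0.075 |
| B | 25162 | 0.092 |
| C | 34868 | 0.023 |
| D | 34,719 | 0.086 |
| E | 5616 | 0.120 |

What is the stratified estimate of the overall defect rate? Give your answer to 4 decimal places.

Wₕ = Nₕ/N with N = 137918: 0.2723, 0.1824, 0.2528, 0.2517, 0.0407.
p̂_st = 0.2723·0.075 + 0.1824·0.092 + 0.2528·0.023 + 0.2517·0.086 + 0.0407·0.120 ≈ 0.069557... → 0.0696.

0.0696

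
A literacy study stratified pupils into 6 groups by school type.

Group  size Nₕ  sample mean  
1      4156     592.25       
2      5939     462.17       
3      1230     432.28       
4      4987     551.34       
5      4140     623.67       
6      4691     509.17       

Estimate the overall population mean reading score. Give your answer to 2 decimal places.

535.26

N = 4156 + 5939 + 1230 + 4987 + 4140 + 4691 = 25143.
The stratified mean weights each stratum mean by its population share Nₕ/N.
Σ Nₕx̄ₕ = 4156·592.25 + 5939·462.17 + 1230·432.28 + 4987·551.34 + 4140·623.67 + 4691·509.17 = 2461391 + 2744827.63 + 531704.4 + 2749532.58 + 2581993.8 + 2388516.47 = 13457965.88.
Divide by N: 13457965.88 / 25143 = 535.2570... → 535.26.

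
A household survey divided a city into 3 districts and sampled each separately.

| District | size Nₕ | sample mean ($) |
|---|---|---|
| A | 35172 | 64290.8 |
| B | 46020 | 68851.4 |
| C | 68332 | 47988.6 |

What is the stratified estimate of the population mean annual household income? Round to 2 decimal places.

x̄_st = (Σ Nₕx̄ₕ) / (Σ Nₕ) = (35172·64290.8 + 46020·68851.4 + 68332·47988.6) / 149524
= 8708934460.8 / 149524 = 58244.3919... → 58244.39.

58244.39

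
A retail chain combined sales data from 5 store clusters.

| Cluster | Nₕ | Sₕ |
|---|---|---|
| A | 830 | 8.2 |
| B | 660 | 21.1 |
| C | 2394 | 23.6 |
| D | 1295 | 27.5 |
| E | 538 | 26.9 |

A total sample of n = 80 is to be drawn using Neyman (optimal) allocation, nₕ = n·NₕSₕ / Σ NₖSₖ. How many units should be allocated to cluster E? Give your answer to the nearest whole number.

A: NₕSₕ = 830·8.2 = 6806
B: NₕSₕ = 660·21.1 = 13926
C: NₕSₕ = 2394·23.6 = 56498.4
D: NₕSₕ = 1295·27.5 = 35612.5
E: NₕSₕ = 538·26.9 = 14472.2
Σ NₕSₕ = 127315.1.
n_E = 80·14472.2/127315.1 = 9.094... → 9.

9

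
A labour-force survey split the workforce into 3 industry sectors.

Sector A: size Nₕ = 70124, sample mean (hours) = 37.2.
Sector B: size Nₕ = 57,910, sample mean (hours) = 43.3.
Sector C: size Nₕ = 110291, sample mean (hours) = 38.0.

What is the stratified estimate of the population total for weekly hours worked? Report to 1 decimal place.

9307173.8

A: 70124·37.2 = 2608612.8
B: 57910·43.3 = 2507503
C: 110291·38.0 = 4191058
τ̂ = Σ Nₕx̄ₕ = 9307173.8.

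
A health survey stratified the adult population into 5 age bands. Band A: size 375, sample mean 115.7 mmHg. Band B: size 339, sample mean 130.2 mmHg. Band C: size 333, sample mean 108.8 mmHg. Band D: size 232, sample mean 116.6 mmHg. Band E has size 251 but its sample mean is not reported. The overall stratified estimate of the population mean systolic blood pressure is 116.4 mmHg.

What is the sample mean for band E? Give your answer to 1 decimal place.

108.7

Σ Nₕx̄ₕ = N·μ, so 251·x̄_E = 1530·116.4 − (375·115.7 + 339·130.2 + 333·108.8 + 232·116.6).
= 178092 − 150806.9 = 27285.1.
x̄_E = 27285.1 / 251 = 108.706... → 108.7.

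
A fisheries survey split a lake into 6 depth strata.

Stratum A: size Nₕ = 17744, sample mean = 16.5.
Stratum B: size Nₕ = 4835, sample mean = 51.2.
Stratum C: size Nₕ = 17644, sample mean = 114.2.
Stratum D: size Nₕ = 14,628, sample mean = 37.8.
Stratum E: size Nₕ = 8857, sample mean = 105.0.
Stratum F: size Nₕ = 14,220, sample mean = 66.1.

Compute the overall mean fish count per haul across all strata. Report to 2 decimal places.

63.88

N = 17744 + 4835 + 17644 + 14628 + 8857 + 14220 = 77928.
The stratified mean weights each stratum mean by its population share Nₕ/N.
Σ Nₕx̄ₕ = 17744·16.5 + 4835·51.2 + 17644·114.2 + 14628·37.8 + 8857·105.0 + 14220·66.1 = 292776 + 247552 + 2014944.8 + 552938.4 + 929985 + 939942 = 4978138.2.
Divide by N: 4978138.2 / 77928 = 63.8813... → 63.88.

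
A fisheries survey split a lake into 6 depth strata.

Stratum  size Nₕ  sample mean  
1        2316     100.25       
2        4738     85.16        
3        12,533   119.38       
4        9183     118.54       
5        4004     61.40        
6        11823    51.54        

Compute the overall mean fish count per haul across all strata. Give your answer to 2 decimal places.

N = 2316 + 4738 + 12533 + 9183 + 4004 + 11823 = 44597.
The stratified mean weights each stratum mean by its population share Nₕ/N.
Σ Nₕx̄ₕ = 2316·100.25 + 4738·85.16 + 12533·119.38 + 9183·118.54 + 4004·61.40 + 11823·51.54 = 232179 + 403488.08 + 1496189.54 + 1088552.82 + 245845.6 + 609357.42 = 4075612.46.
Divide by N: 4075612.46 / 44597 = 91.3876... → 91.39.

91.39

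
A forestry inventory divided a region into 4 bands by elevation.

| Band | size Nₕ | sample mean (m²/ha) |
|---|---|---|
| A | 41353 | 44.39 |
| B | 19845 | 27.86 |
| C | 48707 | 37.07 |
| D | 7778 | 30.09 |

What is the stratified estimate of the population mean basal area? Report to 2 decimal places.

x̄_st = (Σ Nₕx̄ₕ) / (Σ Nₕ) = (41353·44.39 + 19845·27.86 + 48707·37.07 + 7778·30.09) / 117683
= 4428149.88 / 117683 = 37.6278... → 37.63.

37.63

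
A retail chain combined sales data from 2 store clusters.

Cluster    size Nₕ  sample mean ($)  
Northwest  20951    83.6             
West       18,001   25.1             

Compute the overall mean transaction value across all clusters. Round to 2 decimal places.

x̄_st = (Σ Nₕx̄ₕ) / (Σ Nₕ) = (20951·83.6 + 18001·25.1) / 38952
= 2203328.7 / 38952 = 56.5652... → 56.57.

56.57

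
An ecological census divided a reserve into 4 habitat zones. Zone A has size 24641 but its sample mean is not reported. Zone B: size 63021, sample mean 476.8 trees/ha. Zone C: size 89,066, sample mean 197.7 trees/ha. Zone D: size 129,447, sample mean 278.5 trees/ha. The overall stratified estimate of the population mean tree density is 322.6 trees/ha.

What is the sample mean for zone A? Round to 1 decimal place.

611.4

N = 24641 + 63021 + 89066 + 129447 = 306175.
Overall total = μ·N = 322.6·306175 = 98772055.
Subtract the known strata: 63021·476.8 + 89066·197.7 + 129447·278.5 = 83707750.5.
Remaining total for zone A: 98772055 − 83707750.5 = 15064304.5.
Divide by its size: 15064304.5 / 24641 = 611.351... → 611.4.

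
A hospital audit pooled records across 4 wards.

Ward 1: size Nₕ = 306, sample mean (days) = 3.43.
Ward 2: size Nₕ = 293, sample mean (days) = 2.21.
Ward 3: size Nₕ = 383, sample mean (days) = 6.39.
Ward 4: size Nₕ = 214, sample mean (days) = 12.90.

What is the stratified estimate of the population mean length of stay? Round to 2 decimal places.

x̄_st = (Σ Nₕx̄ₕ) / (Σ Nₕ) = (306·3.43 + 293·2.21 + 383·6.39 + 214·12.90) / 1196
= 6905.08 / 1196 = 5.7735... → 5.77.

5.77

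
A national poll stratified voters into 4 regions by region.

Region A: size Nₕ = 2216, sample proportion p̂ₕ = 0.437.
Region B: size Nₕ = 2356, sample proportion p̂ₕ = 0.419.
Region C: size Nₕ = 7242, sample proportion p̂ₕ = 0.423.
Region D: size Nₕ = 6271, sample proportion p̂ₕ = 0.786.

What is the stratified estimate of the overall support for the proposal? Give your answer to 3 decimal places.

0.550

N = 2216 + 2356 + 7242 + 6271 = 18085.
Overall proportion = Σ (Nₕ/N)·p̂ₕ.
Σ Nₕp̂ₕ = 968.392 + 987.164 + 3063.366 + 4929.006 = 9947.928.
9947.928 / 18085 = 0.55007... → 0.550.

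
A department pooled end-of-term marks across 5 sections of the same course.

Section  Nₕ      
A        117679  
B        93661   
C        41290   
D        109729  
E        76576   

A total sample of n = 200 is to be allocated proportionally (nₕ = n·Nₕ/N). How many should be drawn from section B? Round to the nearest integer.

N = 117679 + 93661 + 41290 + 109729 + 76576 = 438935.
n_B = 200·93661/438935 = 42.676... → 43.

43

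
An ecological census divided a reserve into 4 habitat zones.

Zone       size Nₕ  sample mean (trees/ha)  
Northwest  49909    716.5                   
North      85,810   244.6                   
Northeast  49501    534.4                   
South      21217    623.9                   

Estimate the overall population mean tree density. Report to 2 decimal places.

x̄_st = (Σ Nₕx̄ₕ) / (Σ Nₕ) = (49909·716.5 + 85810·244.6 + 49501·534.4 + 21217·623.9) / 206437
= 96439545.2 / 206437 = 467.1621... → 467.16.

467.16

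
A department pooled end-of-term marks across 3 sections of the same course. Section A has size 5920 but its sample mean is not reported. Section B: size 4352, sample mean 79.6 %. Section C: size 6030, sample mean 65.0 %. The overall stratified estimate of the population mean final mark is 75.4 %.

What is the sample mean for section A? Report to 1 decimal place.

N = 5920 + 4352 + 6030 = 16302.
Overall total = μ·N = 75.4·16302 = 1229170.8.
Subtract the known strata: 4352·79.6 + 6030·65.0 = 738369.2.
Remaining total for section A: 1229170.8 − 738369.2 = 490801.6.
Divide by its size: 490801.6 / 5920 = 82.906... → 82.9.

82.9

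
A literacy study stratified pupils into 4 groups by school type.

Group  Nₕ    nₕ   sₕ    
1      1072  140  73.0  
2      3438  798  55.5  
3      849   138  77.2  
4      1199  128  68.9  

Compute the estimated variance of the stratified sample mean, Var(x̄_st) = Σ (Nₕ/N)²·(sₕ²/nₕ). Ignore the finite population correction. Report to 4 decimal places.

N = 6558. Term for each stratum: Wₕ²sₕ²/nₕ.
Var(x̄_st) = 1.0171018 + 1.0608451 + 0.7238158 + 1.2397212 = 4.0414840 → 4.0415.

4.0415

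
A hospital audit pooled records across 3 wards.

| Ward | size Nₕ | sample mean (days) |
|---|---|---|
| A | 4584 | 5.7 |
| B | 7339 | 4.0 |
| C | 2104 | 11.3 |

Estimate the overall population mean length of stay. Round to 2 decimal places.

5.65

x̄_st = (Σ Nₕx̄ₕ) / (Σ Nₕ) = (4584·5.7 + 7339·4.0 + 2104·11.3) / 14027
= 79260 / 14027 = 5.6505... → 5.65.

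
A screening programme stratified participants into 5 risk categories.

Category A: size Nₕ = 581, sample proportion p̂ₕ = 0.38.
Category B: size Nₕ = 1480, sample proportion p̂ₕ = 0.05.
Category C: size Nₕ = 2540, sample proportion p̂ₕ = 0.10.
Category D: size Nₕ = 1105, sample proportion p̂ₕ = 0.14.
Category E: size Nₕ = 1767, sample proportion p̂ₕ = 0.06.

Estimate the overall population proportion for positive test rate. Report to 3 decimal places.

N = 581 + 1480 + 2540 + 1105 + 1767 = 7473.
Overall proportion = Σ (Nₕ/N)·p̂ₕ.
Σ Nₕp̂ₕ = 220.78 + 74 + 254 + 154.7 + 106.02 = 809.5.
809.5 / 7473 = 0.10832... → 0.108.

0.108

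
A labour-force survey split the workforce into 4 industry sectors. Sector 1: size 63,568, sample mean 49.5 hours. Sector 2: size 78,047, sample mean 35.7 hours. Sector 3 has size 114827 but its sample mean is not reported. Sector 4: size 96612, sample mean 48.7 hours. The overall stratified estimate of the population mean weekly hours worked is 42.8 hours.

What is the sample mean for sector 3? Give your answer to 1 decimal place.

N = 63568 + 78047 + 114827 + 96612 = 353054.
Overall total = μ·N = 42.8·353054 = 15110711.2.
Subtract the known strata: 63568·49.5 + 78047·35.7 + 96612·48.7 = 10637898.3.
Remaining total for sector 3: 15110711.2 − 10637898.3 = 4472812.9.
Divide by its size: 4472812.9 / 114827 = 38.953... → 39.0.

39.0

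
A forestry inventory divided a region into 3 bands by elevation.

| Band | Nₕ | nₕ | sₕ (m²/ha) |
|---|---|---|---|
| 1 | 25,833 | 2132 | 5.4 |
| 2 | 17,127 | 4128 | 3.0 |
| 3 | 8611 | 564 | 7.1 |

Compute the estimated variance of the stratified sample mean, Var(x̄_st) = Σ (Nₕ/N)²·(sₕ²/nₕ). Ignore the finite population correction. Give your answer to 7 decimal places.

N = 51571. Term for each stratum: Wₕ²sₕ²/nₕ.
Var(x̄_st) = 0.0034319338 + 0.0002404663 + 0.0024919175 = 0.0061643177 → 0.0061643.

0.0061643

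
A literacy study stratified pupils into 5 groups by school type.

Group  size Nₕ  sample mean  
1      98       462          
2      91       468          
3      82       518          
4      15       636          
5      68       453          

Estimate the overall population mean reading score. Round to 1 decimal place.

482.2

x̄_st = (Σ Nₕx̄ₕ) / (Σ Nₕ) = (98·462 + 91·468 + 82·518 + 15·636 + 68·453) / 354
= 170684 / 354 = 482.158... → 482.2.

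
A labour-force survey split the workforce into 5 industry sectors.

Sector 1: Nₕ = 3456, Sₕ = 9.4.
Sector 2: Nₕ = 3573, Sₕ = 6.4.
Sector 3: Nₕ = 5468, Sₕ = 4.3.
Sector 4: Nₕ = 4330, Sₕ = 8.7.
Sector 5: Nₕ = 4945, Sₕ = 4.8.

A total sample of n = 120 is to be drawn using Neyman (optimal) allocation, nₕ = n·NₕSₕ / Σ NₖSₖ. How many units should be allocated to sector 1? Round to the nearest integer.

Σ NₕSₕ = 3456·9.4 + 3573·6.4 + 5468·4.3 + 4330·8.7 + 4945·4.8 = 140273.
Share for 1: 32486.4/140273 = 0.23159.
n_1 = 120 × 0.23159 = 27.791... → 28.

28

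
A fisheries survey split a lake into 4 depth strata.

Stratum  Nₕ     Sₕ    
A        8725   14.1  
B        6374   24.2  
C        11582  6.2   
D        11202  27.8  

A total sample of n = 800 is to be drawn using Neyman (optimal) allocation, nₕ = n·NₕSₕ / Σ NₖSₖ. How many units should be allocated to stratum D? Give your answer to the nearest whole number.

Σ NₕSₕ = 8725·14.1 + 6374·24.2 + 11582·6.2 + 11202·27.8 = 660497.3.
Share for D: 311415.6/660497.3 = 0.47149.
n_D = 800 × 0.47149 = 377.189... → 377.

377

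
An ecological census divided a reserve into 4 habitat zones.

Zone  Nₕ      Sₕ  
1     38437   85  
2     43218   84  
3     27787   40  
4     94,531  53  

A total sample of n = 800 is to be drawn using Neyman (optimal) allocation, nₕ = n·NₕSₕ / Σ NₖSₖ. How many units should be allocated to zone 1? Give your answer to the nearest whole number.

201

Σ NₕSₕ = 38437·85 + 43218·84 + 27787·40 + 94531·53 = 13019080.
Share for 1: 3267145/13019080 = 0.25095.
n_1 = 800 × 0.25095 = 200.760... → 201.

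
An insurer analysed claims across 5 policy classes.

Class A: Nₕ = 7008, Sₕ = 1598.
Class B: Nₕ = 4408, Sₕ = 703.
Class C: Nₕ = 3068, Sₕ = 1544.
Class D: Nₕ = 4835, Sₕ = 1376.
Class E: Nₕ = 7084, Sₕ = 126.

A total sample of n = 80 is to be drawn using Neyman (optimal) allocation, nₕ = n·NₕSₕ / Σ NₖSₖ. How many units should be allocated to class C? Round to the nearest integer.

14

Σ NₕSₕ = 7008·1598 + 4408·703 + 3068·1544 + 4835·1376 + 7084·126 = 26580144.
Share for C: 4736992/26580144 = 0.17822.
n_C = 80 × 0.17822 = 14.257... → 14.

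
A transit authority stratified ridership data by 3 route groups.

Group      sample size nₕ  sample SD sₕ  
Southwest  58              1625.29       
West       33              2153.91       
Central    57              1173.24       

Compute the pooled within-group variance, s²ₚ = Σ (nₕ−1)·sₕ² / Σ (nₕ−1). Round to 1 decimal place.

Southwest: (58−1)·1625.29² = 57·2641567.5841 = 150569352.2937
West: (33−1)·2153.91² = 32·4639328.2881 = 148458505.2192
Central: (57−1)·1173.24² = 56·1376492.0976 = 77083557.4656
Numerator = 376111414.9785; denominator = Σ(nₕ−1) = 145.
s²ₚ = 376111414.9785/145 = 2593871.827... → 2593871.8.

2593871.8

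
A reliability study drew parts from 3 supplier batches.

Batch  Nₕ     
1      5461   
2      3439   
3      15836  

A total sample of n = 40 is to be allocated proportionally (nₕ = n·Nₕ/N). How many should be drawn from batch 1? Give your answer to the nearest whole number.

9

Share of batch 1 = 5461/24736 = 0.22077.
Allocate 40 × 0.22077 = 8.831... → 9.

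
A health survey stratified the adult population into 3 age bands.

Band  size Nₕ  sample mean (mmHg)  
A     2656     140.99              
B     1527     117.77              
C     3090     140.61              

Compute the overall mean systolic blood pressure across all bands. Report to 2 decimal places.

N = 2656 + 1527 + 3090 = 7273.
Overall mean = Σ (Nₕ/N)·x̄ₕ — weight by population share, not a simple average.
Σ Nₕx̄ₕ = 2656·140.99 + 1527·117.77 + 3090·140.61 = 374469.44 + 179834.79 + 434484.9 = 988789.13.
Divide by N: 988789.13 / 7273 = 135.9534... → 135.95.

135.95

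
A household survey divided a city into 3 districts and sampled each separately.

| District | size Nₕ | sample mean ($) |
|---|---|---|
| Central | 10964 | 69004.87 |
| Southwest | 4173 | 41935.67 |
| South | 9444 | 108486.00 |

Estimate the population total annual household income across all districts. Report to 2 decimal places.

1956108729.59

Estimate total by summing Nₕ·x̄ₕ over strata.
10964·69004.87 + 4173·41935.67 + 9444·108486.00 = 756569394.68 + 174997550.91 + 1024541784 = 1956108729.59.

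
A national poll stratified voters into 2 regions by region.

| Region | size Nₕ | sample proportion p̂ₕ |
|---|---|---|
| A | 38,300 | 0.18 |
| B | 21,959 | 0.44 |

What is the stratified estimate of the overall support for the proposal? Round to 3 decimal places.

N = 38300 + 21959 = 60259.
Overall proportion = Σ (Nₕ/N)·p̂ₕ.
Σ Nₕp̂ₕ = 6894 + 9661.96 = 16555.96.
16555.96 / 60259 = 0.27475... → 0.275.

0.275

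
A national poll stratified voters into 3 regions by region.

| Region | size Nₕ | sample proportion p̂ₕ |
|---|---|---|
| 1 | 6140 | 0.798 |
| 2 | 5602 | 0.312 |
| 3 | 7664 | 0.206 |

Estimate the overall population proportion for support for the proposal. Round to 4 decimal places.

Wₕ = Nₕ/N with N = 19406: 0.3164, 0.2887, 0.3949.
p̂_st = 0.3164·0.798 + 0.2887·0.312 + 0.3949·0.206 ≈ 0.423906... → 0.4239.

0.4239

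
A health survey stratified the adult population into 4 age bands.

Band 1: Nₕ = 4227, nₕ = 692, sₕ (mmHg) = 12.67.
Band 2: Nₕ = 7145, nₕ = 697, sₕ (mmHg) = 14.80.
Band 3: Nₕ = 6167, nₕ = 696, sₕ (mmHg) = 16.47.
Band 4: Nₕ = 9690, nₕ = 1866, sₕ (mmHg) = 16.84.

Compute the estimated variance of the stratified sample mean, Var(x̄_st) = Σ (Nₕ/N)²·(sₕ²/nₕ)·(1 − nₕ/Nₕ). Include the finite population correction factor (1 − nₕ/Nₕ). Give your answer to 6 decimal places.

N = 27229. Term for each stratum: Wₕ²sₕ²/nₕ·(1−nₕ/Nₕ).
Var(x̄_st) = 0.004675256 + 0.019527855 + 0.017735982 + 0.015540385 = 0.057479478 → 0.057479.

0.057479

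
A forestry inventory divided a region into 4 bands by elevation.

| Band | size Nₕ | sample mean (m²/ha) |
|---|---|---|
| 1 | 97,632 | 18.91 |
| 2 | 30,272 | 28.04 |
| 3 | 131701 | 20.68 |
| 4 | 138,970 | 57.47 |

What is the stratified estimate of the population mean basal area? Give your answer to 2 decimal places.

33.63

N = 97632 + 30272 + 131701 + 138970 = 398575.
The stratified mean weights each stratum mean by its population share Nₕ/N.
Σ Nₕx̄ₕ = 97632·18.91 + 30272·28.04 + 131701·20.68 + 138970·57.47 = 1846221.12 + 848826.88 + 2723576.68 + 7986605.9 = 13405230.58.
Divide by N: 13405230.58 / 398575 = 33.6329... → 33.63.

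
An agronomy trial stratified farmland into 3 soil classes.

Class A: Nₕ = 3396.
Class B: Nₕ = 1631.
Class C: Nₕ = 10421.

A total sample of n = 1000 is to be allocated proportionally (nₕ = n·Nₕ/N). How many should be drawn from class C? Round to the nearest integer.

Share of class C = 10421/15448 = 0.67459.
Allocate 1000 × 0.67459 = 674.586... → 675.

675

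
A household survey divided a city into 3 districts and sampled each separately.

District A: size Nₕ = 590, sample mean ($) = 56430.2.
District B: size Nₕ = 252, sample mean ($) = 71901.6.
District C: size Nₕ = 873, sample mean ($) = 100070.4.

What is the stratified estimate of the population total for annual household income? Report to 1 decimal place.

138774480.4

Estimate total by summing Nₕ·x̄ₕ over strata.
590·56430.2 + 252·71901.6 + 873·100070.4 = 33293818 + 18119203.2 + 87361459.2 = 138774480.4.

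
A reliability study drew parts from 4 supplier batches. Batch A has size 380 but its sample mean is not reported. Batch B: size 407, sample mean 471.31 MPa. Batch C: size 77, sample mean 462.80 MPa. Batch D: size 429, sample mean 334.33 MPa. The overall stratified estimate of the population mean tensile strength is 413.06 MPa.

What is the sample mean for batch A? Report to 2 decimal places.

Σ Nₕx̄ₕ = N·μ, so 380·x̄_A = 1293·413.06 − (407·471.31 + 77·462.80 + 429·334.33).
= 534086.58 − 370886.34 = 163200.24.
x̄_A = 163200.24 / 380 = 429.4743... → 429.47.

429.47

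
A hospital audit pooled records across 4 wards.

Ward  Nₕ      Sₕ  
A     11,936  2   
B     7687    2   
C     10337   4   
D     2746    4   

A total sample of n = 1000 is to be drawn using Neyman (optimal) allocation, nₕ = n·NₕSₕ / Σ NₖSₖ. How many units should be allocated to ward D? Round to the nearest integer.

A: NₕSₕ = 11936·2 = 23872
B: NₕSₕ = 7687·2 = 15374
C: NₕSₕ = 10337·4 = 41348
D: NₕSₕ = 2746·4 = 10984
Σ NₕSₕ = 91578.
n_D = 1000·10984/91578 = 119.941... → 120.

120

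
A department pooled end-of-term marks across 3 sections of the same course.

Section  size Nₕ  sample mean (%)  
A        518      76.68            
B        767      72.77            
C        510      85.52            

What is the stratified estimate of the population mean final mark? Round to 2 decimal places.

77.52

x̄_st = (Σ Nₕx̄ₕ) / (Σ Nₕ) = (518·76.68 + 767·72.77 + 510·85.52) / 1795
= 139150.03 / 1795 = 77.5209... → 77.52.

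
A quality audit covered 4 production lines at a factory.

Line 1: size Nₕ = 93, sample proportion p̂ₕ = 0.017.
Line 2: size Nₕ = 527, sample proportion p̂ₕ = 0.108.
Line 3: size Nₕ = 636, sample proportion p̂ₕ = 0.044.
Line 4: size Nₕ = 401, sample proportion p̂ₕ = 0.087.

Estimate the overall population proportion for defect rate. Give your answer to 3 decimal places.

Wₕ = Nₕ/N with N = 1657: 0.0561, 0.3180, 0.3838, 0.2420.
p̂_st = 0.0561·0.017 + 0.3180·0.108 + 0.3838·0.044 + 0.2420·0.087 ≈ 0.07325... → 0.073.

0.073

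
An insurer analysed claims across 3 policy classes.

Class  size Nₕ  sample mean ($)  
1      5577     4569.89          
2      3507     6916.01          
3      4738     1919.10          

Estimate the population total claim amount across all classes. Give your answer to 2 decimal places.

1: 5577·4569.89 = 25486276.53
2: 3507·6916.01 = 24254447.07
3: 4738·1919.10 = 9092695.8
τ̂ = Σ Nₕx̄ₕ = 58833419.40.

58833419.40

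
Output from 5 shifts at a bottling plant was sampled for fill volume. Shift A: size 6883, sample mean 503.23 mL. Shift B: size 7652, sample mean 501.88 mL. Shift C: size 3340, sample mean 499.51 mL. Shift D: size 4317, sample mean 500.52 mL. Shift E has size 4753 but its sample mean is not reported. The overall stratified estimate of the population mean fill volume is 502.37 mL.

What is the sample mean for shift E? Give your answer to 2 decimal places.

505.60

Σ Nₕx̄ₕ = N·μ, so 4753·x̄_E = 26945·502.37 − (6883·503.23 + 7652·501.88 + 3340·499.51 + 4317·500.52).
= 13536359.65 − 11133226.09 = 2403133.56.
x̄_E = 2403133.56 / 4753 = 505.6035... → 505.60.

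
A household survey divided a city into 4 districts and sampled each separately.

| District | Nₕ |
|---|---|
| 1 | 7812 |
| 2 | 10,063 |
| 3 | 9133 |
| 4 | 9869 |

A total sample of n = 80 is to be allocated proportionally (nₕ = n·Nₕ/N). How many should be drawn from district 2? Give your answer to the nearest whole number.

Share of district 2 = 10063/36877 = 0.27288.
Allocate 80 × 0.27288 = 21.830... → 22.

22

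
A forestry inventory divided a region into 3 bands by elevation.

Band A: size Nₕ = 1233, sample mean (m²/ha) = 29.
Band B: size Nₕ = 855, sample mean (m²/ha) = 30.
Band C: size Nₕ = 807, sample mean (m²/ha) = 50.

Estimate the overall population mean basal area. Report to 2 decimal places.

35.15

x̄_st = (Σ Nₕx̄ₕ) / (Σ Nₕ) = (1233·29 + 855·30 + 807·50) / 2895
= 101757 / 2895 = 35.1492... → 35.15.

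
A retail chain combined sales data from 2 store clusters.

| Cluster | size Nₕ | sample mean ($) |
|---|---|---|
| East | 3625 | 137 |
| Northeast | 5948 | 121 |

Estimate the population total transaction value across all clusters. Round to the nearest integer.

East: 3625·137 = 496625
Northeast: 5948·121 = 719708
τ̂ = Σ Nₕx̄ₕ = 1216333.

1216333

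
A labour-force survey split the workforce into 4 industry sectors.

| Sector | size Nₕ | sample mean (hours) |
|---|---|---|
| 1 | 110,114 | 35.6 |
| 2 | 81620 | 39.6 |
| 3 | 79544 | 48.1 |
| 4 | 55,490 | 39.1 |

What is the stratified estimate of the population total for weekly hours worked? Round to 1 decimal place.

13147935.8

Estimate total by summing Nₕ·x̄ₕ over strata.
110114·35.6 + 81620·39.6 + 79544·48.1 + 55490·39.1 = 3920058.4 + 3232152 + 3826066.4 + 2169659 = 13147935.8.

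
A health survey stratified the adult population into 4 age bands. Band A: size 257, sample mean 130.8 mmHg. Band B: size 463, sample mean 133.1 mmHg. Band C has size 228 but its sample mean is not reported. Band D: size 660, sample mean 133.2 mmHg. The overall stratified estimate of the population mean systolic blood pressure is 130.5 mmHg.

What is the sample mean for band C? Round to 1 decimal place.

117.1

Σ Nₕx̄ₕ = N·μ, so 228·x̄_C = 1608·130.5 − (257·130.8 + 463·133.1 + 660·133.2).
= 209844 − 183152.9 = 26691.1.
x̄_C = 26691.1 / 228 = 117.066... → 117.1.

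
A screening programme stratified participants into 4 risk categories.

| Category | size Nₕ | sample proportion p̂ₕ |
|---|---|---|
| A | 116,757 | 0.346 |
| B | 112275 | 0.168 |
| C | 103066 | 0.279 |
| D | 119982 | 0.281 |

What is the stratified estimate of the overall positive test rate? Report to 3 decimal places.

Wₕ = Nₕ/N with N = 452080: 0.2583, 0.2484, 0.2280, 0.2654.
p̂_st = 0.2583·0.346 + 0.2484·0.168 + 0.2280·0.279 + 0.2654·0.281 ≈ 0.26927... → 0.269.

0.269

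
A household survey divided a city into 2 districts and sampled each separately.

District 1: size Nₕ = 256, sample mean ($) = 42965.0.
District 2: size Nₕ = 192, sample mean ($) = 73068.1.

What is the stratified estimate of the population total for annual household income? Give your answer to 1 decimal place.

25028115.2

Estimate total by summing Nₕ·x̄ₕ over strata.
256·42965.0 + 192·73068.1 = 10999040 + 14029075.2 = 25028115.2.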